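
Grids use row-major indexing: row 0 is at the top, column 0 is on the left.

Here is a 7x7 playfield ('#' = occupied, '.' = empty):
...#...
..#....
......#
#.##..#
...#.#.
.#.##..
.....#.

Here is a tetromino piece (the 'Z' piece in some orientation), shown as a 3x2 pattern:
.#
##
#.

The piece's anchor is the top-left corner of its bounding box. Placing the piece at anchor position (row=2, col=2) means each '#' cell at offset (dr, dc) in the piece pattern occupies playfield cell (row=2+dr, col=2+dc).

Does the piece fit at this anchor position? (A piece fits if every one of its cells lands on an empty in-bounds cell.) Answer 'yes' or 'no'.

Answer: no

Derivation:
Check each piece cell at anchor (2, 2):
  offset (0,1) -> (2,3): empty -> OK
  offset (1,0) -> (3,2): occupied ('#') -> FAIL
  offset (1,1) -> (3,3): occupied ('#') -> FAIL
  offset (2,0) -> (4,2): empty -> OK
All cells valid: no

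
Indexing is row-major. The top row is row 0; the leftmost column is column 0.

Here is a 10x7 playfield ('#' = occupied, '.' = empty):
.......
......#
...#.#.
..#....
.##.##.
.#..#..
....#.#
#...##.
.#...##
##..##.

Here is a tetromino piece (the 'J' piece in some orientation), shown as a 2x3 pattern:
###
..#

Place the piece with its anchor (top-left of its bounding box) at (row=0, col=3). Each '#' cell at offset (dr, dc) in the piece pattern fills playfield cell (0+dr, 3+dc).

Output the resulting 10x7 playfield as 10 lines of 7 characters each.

Fill (0+0,3+0) = (0,3)
Fill (0+0,3+1) = (0,4)
Fill (0+0,3+2) = (0,5)
Fill (0+1,3+2) = (1,5)

Answer: ...###.
.....##
...#.#.
..#....
.##.##.
.#..#..
....#.#
#...##.
.#...##
##..##.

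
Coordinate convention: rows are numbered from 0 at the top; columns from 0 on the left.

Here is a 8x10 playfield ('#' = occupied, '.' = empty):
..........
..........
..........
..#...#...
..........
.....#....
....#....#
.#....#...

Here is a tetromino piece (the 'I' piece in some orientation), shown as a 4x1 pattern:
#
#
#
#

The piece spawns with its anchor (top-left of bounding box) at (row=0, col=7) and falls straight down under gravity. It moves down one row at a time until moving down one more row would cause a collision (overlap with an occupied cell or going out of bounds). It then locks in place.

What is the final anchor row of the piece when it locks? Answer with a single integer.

Answer: 4

Derivation:
Spawn at (row=0, col=7). Try each row:
  row 0: fits
  row 1: fits
  row 2: fits
  row 3: fits
  row 4: fits
  row 5: blocked -> lock at row 4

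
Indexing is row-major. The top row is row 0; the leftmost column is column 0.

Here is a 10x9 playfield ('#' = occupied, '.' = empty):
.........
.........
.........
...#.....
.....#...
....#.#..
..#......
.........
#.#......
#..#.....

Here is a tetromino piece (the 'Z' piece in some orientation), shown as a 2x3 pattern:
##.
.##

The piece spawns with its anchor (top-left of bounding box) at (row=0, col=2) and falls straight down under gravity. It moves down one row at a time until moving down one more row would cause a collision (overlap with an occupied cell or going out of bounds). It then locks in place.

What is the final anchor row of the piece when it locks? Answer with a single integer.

Answer: 1

Derivation:
Spawn at (row=0, col=2). Try each row:
  row 0: fits
  row 1: fits
  row 2: blocked -> lock at row 1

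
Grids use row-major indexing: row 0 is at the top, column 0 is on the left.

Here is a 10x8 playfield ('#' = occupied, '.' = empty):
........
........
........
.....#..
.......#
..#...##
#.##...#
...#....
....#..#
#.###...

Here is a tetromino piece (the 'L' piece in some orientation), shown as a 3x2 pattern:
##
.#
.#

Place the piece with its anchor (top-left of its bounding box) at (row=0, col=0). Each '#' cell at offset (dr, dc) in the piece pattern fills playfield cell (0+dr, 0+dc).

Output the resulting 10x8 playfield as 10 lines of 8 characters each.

Fill (0+0,0+0) = (0,0)
Fill (0+0,0+1) = (0,1)
Fill (0+1,0+1) = (1,1)
Fill (0+2,0+1) = (2,1)

Answer: ##......
.#......
.#......
.....#..
.......#
..#...##
#.##...#
...#....
....#..#
#.###...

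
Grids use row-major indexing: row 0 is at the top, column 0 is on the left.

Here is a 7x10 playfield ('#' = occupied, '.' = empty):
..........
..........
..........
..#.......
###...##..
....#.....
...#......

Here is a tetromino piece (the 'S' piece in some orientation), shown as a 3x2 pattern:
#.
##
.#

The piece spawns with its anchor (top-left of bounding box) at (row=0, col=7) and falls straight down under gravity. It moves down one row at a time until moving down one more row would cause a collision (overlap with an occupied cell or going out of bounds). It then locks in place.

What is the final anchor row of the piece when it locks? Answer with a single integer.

Answer: 2

Derivation:
Spawn at (row=0, col=7). Try each row:
  row 0: fits
  row 1: fits
  row 2: fits
  row 3: blocked -> lock at row 2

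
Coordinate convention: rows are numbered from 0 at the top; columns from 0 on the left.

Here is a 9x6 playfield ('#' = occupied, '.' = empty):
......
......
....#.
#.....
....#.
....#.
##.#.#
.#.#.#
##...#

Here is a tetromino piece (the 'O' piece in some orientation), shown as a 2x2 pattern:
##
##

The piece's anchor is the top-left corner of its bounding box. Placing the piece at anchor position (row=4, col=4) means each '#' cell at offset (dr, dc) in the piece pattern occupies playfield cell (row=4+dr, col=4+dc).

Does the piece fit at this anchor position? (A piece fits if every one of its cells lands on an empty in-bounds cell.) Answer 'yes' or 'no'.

Answer: no

Derivation:
Check each piece cell at anchor (4, 4):
  offset (0,0) -> (4,4): occupied ('#') -> FAIL
  offset (0,1) -> (4,5): empty -> OK
  offset (1,0) -> (5,4): occupied ('#') -> FAIL
  offset (1,1) -> (5,5): empty -> OK
All cells valid: no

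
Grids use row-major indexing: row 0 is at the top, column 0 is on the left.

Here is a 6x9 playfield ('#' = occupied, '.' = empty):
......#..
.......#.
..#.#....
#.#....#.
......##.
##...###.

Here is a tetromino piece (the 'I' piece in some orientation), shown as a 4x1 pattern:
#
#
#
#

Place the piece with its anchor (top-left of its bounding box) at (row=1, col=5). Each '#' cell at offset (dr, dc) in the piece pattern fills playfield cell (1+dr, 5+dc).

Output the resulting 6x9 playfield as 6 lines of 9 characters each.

Fill (1+0,5+0) = (1,5)
Fill (1+1,5+0) = (2,5)
Fill (1+2,5+0) = (3,5)
Fill (1+3,5+0) = (4,5)

Answer: ......#..
.....#.#.
..#.##...
#.#..#.#.
.....###.
##...###.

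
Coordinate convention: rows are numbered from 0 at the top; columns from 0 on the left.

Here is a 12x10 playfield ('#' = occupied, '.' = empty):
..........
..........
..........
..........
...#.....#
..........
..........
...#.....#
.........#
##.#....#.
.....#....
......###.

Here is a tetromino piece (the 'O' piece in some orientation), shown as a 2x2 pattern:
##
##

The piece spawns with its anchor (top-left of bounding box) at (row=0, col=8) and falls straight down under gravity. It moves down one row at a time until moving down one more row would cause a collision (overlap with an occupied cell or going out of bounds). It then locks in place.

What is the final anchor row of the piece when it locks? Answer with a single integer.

Answer: 2

Derivation:
Spawn at (row=0, col=8). Try each row:
  row 0: fits
  row 1: fits
  row 2: fits
  row 3: blocked -> lock at row 2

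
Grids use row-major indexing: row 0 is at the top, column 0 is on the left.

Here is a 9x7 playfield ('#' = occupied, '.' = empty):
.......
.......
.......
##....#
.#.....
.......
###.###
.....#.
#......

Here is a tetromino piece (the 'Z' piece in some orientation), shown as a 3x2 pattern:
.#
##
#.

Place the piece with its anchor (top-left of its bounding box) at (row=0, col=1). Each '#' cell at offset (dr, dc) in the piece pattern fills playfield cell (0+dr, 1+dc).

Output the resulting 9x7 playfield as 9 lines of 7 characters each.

Fill (0+0,1+1) = (0,2)
Fill (0+1,1+0) = (1,1)
Fill (0+1,1+1) = (1,2)
Fill (0+2,1+0) = (2,1)

Answer: ..#....
.##....
.#.....
##....#
.#.....
.......
###.###
.....#.
#......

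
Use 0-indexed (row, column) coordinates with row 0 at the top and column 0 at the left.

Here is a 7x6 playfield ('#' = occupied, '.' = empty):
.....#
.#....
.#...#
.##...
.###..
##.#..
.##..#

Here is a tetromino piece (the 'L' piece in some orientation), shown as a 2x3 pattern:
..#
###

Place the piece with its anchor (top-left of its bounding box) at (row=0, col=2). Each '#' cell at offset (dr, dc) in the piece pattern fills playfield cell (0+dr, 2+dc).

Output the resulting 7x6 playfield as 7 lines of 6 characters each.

Answer: ....##
.####.
.#...#
.##...
.###..
##.#..
.##..#

Derivation:
Fill (0+0,2+2) = (0,4)
Fill (0+1,2+0) = (1,2)
Fill (0+1,2+1) = (1,3)
Fill (0+1,2+2) = (1,4)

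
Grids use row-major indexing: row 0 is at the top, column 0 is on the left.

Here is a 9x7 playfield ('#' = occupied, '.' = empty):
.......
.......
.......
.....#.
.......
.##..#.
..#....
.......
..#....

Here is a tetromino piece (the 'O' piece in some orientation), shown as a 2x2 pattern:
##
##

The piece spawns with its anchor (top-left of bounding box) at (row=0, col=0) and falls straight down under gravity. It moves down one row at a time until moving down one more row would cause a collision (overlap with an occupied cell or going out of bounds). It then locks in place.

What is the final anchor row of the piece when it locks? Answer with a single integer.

Spawn at (row=0, col=0). Try each row:
  row 0: fits
  row 1: fits
  row 2: fits
  row 3: fits
  row 4: blocked -> lock at row 3

Answer: 3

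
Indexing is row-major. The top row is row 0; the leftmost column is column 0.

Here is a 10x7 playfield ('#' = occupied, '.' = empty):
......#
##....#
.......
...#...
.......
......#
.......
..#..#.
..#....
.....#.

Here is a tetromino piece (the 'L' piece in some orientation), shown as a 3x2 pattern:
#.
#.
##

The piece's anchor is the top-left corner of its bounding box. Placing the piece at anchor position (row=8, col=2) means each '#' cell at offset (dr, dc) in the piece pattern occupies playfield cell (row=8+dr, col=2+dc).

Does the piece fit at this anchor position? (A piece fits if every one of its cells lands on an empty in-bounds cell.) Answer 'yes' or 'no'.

Check each piece cell at anchor (8, 2):
  offset (0,0) -> (8,2): occupied ('#') -> FAIL
  offset (1,0) -> (9,2): empty -> OK
  offset (2,0) -> (10,2): out of bounds -> FAIL
  offset (2,1) -> (10,3): out of bounds -> FAIL
All cells valid: no

Answer: no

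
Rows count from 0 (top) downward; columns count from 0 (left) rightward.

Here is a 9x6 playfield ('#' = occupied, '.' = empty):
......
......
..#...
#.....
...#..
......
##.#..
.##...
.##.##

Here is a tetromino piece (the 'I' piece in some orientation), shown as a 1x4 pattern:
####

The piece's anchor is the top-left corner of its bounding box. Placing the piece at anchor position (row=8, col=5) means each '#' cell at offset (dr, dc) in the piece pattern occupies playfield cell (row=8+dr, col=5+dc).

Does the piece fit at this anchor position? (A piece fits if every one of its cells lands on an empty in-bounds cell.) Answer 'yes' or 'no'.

Answer: no

Derivation:
Check each piece cell at anchor (8, 5):
  offset (0,0) -> (8,5): occupied ('#') -> FAIL
  offset (0,1) -> (8,6): out of bounds -> FAIL
  offset (0,2) -> (8,7): out of bounds -> FAIL
  offset (0,3) -> (8,8): out of bounds -> FAIL
All cells valid: no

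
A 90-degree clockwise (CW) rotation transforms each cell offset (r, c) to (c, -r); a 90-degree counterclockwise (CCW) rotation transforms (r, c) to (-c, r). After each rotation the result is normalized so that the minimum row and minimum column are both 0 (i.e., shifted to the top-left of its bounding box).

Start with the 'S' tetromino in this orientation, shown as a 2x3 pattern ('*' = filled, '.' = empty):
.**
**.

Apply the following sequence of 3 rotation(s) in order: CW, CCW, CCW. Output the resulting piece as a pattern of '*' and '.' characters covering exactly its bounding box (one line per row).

Start:
.**
**.
After rotation 1 (CW):
*.
**
.*
After rotation 2 (CCW):
.**
**.
After rotation 3 (CCW):
*.
**
.*

Answer: *.
**
.*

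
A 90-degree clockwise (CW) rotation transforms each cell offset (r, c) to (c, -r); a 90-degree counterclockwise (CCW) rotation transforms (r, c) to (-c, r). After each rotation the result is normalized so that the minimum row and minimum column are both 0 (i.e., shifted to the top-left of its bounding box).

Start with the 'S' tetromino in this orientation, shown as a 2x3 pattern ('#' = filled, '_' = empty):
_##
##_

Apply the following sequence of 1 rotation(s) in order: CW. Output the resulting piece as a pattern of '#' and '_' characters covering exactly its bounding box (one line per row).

Start:
_##
##_
After rotation 1 (CW):
#_
##
_#

Answer: #_
##
_#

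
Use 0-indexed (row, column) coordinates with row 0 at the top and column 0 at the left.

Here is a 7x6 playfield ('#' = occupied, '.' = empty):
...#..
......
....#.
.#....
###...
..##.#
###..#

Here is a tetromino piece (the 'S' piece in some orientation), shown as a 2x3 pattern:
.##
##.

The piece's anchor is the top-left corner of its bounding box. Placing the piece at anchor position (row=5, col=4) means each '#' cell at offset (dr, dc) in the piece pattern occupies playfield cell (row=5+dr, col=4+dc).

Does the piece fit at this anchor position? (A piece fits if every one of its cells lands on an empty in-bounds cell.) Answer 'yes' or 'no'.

Check each piece cell at anchor (5, 4):
  offset (0,1) -> (5,5): occupied ('#') -> FAIL
  offset (0,2) -> (5,6): out of bounds -> FAIL
  offset (1,0) -> (6,4): empty -> OK
  offset (1,1) -> (6,5): occupied ('#') -> FAIL
All cells valid: no

Answer: no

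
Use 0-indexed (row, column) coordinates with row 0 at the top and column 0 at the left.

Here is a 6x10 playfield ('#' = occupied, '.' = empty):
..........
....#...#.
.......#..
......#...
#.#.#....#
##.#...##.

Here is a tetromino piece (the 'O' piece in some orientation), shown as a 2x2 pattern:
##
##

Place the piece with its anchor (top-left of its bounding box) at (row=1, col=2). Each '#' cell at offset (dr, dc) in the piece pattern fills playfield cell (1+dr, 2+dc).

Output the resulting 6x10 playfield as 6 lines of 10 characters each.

Fill (1+0,2+0) = (1,2)
Fill (1+0,2+1) = (1,3)
Fill (1+1,2+0) = (2,2)
Fill (1+1,2+1) = (2,3)

Answer: ..........
..###...#.
..##...#..
......#...
#.#.#....#
##.#...##.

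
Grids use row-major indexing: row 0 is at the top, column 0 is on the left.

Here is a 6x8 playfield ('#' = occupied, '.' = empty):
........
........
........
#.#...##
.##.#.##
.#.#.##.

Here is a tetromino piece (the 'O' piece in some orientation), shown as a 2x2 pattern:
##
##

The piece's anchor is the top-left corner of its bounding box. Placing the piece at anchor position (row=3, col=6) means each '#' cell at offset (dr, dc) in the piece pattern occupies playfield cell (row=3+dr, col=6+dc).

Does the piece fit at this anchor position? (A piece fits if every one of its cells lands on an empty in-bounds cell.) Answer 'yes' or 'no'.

Check each piece cell at anchor (3, 6):
  offset (0,0) -> (3,6): occupied ('#') -> FAIL
  offset (0,1) -> (3,7): occupied ('#') -> FAIL
  offset (1,0) -> (4,6): occupied ('#') -> FAIL
  offset (1,1) -> (4,7): occupied ('#') -> FAIL
All cells valid: no

Answer: no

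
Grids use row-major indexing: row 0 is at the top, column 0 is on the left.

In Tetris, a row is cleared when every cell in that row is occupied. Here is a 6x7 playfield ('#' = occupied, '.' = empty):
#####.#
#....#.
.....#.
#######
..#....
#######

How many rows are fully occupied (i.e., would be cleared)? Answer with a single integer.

Check each row:
  row 0: 1 empty cell -> not full
  row 1: 5 empty cells -> not full
  row 2: 6 empty cells -> not full
  row 3: 0 empty cells -> FULL (clear)
  row 4: 6 empty cells -> not full
  row 5: 0 empty cells -> FULL (clear)
Total rows cleared: 2

Answer: 2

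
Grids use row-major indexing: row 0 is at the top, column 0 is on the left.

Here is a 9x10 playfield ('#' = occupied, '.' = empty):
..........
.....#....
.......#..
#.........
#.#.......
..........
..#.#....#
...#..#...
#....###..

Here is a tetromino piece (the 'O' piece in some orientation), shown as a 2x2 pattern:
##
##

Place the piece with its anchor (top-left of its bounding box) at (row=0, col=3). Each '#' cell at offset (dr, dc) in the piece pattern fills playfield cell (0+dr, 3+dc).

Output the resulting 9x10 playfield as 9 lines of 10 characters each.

Answer: ...##.....
...###....
.......#..
#.........
#.#.......
..........
..#.#....#
...#..#...
#....###..

Derivation:
Fill (0+0,3+0) = (0,3)
Fill (0+0,3+1) = (0,4)
Fill (0+1,3+0) = (1,3)
Fill (0+1,3+1) = (1,4)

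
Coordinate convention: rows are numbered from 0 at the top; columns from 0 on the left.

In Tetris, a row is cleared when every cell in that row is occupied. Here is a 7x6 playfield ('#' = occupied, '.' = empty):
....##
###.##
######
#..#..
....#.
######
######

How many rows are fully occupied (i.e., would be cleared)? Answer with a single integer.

Check each row:
  row 0: 4 empty cells -> not full
  row 1: 1 empty cell -> not full
  row 2: 0 empty cells -> FULL (clear)
  row 3: 4 empty cells -> not full
  row 4: 5 empty cells -> not full
  row 5: 0 empty cells -> FULL (clear)
  row 6: 0 empty cells -> FULL (clear)
Total rows cleared: 3

Answer: 3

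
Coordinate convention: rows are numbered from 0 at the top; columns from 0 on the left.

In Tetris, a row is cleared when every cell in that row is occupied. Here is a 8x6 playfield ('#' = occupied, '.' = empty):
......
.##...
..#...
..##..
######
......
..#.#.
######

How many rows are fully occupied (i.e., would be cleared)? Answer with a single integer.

Check each row:
  row 0: 6 empty cells -> not full
  row 1: 4 empty cells -> not full
  row 2: 5 empty cells -> not full
  row 3: 4 empty cells -> not full
  row 4: 0 empty cells -> FULL (clear)
  row 5: 6 empty cells -> not full
  row 6: 4 empty cells -> not full
  row 7: 0 empty cells -> FULL (clear)
Total rows cleared: 2

Answer: 2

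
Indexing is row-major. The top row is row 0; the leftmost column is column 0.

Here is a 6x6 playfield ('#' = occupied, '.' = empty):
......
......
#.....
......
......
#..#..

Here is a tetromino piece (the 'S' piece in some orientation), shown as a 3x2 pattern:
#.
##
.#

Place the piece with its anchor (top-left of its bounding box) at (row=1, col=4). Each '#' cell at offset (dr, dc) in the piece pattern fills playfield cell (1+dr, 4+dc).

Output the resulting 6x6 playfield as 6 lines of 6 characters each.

Fill (1+0,4+0) = (1,4)
Fill (1+1,4+0) = (2,4)
Fill (1+1,4+1) = (2,5)
Fill (1+2,4+1) = (3,5)

Answer: ......
....#.
#...##
.....#
......
#..#..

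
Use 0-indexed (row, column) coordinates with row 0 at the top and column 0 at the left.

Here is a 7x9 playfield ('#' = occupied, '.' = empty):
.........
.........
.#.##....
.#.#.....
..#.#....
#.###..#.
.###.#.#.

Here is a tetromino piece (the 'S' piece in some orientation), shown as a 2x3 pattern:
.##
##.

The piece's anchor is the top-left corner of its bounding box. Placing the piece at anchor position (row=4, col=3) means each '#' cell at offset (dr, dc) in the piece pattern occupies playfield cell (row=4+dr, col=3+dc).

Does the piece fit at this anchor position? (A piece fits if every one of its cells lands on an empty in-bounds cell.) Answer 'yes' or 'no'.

Answer: no

Derivation:
Check each piece cell at anchor (4, 3):
  offset (0,1) -> (4,4): occupied ('#') -> FAIL
  offset (0,2) -> (4,5): empty -> OK
  offset (1,0) -> (5,3): occupied ('#') -> FAIL
  offset (1,1) -> (5,4): occupied ('#') -> FAIL
All cells valid: no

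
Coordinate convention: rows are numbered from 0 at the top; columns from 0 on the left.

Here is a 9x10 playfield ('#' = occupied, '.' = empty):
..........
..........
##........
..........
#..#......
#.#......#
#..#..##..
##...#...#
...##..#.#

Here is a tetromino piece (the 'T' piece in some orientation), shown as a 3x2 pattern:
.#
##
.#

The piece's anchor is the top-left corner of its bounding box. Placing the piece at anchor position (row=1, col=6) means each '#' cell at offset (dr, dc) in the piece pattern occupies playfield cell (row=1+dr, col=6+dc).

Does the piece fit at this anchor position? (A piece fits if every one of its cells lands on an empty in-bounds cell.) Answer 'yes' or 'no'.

Answer: yes

Derivation:
Check each piece cell at anchor (1, 6):
  offset (0,1) -> (1,7): empty -> OK
  offset (1,0) -> (2,6): empty -> OK
  offset (1,1) -> (2,7): empty -> OK
  offset (2,1) -> (3,7): empty -> OK
All cells valid: yes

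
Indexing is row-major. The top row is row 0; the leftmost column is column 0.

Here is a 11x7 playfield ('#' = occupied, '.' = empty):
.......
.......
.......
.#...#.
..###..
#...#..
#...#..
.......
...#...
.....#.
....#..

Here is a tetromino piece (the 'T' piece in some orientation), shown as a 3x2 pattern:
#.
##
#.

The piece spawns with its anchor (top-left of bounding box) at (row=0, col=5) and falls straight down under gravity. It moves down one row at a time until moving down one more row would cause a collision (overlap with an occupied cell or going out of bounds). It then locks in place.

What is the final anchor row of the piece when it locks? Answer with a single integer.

Spawn at (row=0, col=5). Try each row:
  row 0: fits
  row 1: blocked -> lock at row 0

Answer: 0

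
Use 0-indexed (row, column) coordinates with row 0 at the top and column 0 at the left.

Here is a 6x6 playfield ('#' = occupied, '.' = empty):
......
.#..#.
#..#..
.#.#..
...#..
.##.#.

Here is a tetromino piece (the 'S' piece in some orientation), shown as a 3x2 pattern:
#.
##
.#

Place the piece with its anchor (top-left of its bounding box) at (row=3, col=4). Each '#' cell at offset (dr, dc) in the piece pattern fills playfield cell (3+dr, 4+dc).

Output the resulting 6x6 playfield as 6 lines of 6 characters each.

Answer: ......
.#..#.
#..#..
.#.##.
...###
.##.##

Derivation:
Fill (3+0,4+0) = (3,4)
Fill (3+1,4+0) = (4,4)
Fill (3+1,4+1) = (4,5)
Fill (3+2,4+1) = (5,5)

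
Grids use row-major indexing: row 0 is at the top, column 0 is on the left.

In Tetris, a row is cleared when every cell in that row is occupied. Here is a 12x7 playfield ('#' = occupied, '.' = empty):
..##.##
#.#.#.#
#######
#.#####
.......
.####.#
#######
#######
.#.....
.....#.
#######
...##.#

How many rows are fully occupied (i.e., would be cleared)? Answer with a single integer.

Answer: 4

Derivation:
Check each row:
  row 0: 3 empty cells -> not full
  row 1: 3 empty cells -> not full
  row 2: 0 empty cells -> FULL (clear)
  row 3: 1 empty cell -> not full
  row 4: 7 empty cells -> not full
  row 5: 2 empty cells -> not full
  row 6: 0 empty cells -> FULL (clear)
  row 7: 0 empty cells -> FULL (clear)
  row 8: 6 empty cells -> not full
  row 9: 6 empty cells -> not full
  row 10: 0 empty cells -> FULL (clear)
  row 11: 4 empty cells -> not full
Total rows cleared: 4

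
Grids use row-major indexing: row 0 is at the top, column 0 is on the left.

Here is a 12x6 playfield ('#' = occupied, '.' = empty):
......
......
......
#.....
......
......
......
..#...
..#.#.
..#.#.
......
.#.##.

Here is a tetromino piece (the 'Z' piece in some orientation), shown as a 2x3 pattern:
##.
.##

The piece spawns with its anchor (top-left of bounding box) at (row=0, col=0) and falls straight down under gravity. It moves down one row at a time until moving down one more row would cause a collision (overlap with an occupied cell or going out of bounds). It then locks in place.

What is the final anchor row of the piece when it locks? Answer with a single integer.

Spawn at (row=0, col=0). Try each row:
  row 0: fits
  row 1: fits
  row 2: fits
  row 3: blocked -> lock at row 2

Answer: 2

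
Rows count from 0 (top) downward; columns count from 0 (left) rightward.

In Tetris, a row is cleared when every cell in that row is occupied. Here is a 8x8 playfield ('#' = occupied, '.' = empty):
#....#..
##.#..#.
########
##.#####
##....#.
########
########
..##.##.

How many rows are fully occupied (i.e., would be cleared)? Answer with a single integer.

Answer: 3

Derivation:
Check each row:
  row 0: 6 empty cells -> not full
  row 1: 4 empty cells -> not full
  row 2: 0 empty cells -> FULL (clear)
  row 3: 1 empty cell -> not full
  row 4: 5 empty cells -> not full
  row 5: 0 empty cells -> FULL (clear)
  row 6: 0 empty cells -> FULL (clear)
  row 7: 4 empty cells -> not full
Total rows cleared: 3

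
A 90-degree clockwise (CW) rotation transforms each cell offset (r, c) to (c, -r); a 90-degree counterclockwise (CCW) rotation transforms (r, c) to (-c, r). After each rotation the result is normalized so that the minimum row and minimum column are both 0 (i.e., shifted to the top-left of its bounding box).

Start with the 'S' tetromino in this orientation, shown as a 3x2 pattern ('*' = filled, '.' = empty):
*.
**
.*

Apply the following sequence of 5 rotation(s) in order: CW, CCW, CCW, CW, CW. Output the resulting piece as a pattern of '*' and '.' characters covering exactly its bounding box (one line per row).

Start:
*.
**
.*
After rotation 1 (CW):
.**
**.
After rotation 2 (CCW):
*.
**
.*
After rotation 3 (CCW):
.**
**.
After rotation 4 (CW):
*.
**
.*
After rotation 5 (CW):
.**
**.

Answer: .**
**.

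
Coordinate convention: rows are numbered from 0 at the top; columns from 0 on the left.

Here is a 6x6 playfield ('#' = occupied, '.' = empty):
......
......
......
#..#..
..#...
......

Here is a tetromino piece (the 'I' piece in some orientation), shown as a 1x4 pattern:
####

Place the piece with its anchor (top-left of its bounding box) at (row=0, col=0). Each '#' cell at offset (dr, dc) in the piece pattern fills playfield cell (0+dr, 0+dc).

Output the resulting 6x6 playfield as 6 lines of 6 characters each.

Answer: ####..
......
......
#..#..
..#...
......

Derivation:
Fill (0+0,0+0) = (0,0)
Fill (0+0,0+1) = (0,1)
Fill (0+0,0+2) = (0,2)
Fill (0+0,0+3) = (0,3)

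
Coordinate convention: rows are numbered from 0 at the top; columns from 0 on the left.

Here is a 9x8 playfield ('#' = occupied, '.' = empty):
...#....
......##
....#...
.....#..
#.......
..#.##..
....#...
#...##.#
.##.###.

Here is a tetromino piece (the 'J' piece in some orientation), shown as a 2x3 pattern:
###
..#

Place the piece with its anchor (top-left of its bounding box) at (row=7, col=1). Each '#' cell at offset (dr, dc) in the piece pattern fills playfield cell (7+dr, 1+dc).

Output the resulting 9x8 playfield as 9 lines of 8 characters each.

Fill (7+0,1+0) = (7,1)
Fill (7+0,1+1) = (7,2)
Fill (7+0,1+2) = (7,3)
Fill (7+1,1+2) = (8,3)

Answer: ...#....
......##
....#...
.....#..
#.......
..#.##..
....#...
######.#
.######.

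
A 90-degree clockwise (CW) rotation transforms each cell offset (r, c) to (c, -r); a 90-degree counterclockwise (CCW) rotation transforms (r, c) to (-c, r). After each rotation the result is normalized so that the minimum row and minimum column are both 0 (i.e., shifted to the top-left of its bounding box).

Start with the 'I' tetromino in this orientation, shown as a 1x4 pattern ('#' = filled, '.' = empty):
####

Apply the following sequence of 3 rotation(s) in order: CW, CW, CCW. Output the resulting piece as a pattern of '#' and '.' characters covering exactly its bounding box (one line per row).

Start:
####
After rotation 1 (CW):
#
#
#
#
After rotation 2 (CW):
####
After rotation 3 (CCW):
#
#
#
#

Answer: #
#
#
#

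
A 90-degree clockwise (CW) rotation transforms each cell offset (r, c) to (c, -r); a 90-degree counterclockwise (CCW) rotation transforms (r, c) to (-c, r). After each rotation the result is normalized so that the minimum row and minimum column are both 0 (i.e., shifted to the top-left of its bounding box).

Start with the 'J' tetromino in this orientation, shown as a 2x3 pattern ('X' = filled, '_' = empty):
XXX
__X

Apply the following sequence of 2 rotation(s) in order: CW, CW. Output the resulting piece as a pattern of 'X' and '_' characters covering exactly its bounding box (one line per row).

Answer: X__
XXX

Derivation:
Start:
XXX
__X
After rotation 1 (CW):
_X
_X
XX
After rotation 2 (CW):
X__
XXX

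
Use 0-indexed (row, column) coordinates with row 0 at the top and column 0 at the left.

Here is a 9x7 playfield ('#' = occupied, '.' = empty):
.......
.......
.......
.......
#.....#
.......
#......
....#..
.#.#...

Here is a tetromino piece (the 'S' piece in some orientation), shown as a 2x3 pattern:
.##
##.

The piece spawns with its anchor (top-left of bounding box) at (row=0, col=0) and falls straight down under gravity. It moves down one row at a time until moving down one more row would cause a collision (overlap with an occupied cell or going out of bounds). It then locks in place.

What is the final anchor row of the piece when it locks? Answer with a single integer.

Spawn at (row=0, col=0). Try each row:
  row 0: fits
  row 1: fits
  row 2: fits
  row 3: blocked -> lock at row 2

Answer: 2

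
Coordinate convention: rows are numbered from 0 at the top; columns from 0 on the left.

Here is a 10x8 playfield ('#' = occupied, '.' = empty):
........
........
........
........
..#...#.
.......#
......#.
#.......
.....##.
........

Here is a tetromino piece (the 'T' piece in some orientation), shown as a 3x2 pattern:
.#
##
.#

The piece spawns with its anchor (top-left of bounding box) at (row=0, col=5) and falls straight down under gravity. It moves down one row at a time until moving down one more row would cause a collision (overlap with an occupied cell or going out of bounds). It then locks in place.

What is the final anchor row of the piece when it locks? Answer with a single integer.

Spawn at (row=0, col=5). Try each row:
  row 0: fits
  row 1: fits
  row 2: blocked -> lock at row 1

Answer: 1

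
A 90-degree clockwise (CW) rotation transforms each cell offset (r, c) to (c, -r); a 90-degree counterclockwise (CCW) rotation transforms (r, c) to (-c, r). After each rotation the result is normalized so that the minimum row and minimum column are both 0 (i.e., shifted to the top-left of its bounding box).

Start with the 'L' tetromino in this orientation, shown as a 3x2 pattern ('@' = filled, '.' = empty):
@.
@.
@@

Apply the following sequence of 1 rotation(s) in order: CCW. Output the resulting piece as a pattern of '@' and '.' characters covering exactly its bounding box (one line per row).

Start:
@.
@.
@@
After rotation 1 (CCW):
..@
@@@

Answer: ..@
@@@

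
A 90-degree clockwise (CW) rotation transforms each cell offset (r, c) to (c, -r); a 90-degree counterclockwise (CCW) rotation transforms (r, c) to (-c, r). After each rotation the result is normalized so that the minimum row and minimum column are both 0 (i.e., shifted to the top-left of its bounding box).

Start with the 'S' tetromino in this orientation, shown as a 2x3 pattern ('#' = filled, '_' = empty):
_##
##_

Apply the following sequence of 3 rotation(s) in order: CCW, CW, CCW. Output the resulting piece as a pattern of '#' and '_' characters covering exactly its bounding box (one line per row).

Start:
_##
##_
After rotation 1 (CCW):
#_
##
_#
After rotation 2 (CW):
_##
##_
After rotation 3 (CCW):
#_
##
_#

Answer: #_
##
_#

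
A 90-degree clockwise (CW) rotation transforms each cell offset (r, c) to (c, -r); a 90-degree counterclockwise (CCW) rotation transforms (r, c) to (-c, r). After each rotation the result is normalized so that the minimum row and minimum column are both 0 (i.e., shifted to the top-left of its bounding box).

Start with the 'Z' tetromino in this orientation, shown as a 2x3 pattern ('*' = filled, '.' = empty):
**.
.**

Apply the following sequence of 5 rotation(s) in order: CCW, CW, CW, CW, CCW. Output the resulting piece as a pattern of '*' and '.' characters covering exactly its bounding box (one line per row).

Answer: .*
**
*.

Derivation:
Start:
**.
.**
After rotation 1 (CCW):
.*
**
*.
After rotation 2 (CW):
**.
.**
After rotation 3 (CW):
.*
**
*.
After rotation 4 (CW):
**.
.**
After rotation 5 (CCW):
.*
**
*.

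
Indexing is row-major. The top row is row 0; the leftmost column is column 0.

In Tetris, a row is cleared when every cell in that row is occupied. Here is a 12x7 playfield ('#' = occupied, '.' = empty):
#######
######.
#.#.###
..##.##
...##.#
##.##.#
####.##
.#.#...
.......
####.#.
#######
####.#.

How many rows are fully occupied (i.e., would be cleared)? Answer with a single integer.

Check each row:
  row 0: 0 empty cells -> FULL (clear)
  row 1: 1 empty cell -> not full
  row 2: 2 empty cells -> not full
  row 3: 3 empty cells -> not full
  row 4: 4 empty cells -> not full
  row 5: 2 empty cells -> not full
  row 6: 1 empty cell -> not full
  row 7: 5 empty cells -> not full
  row 8: 7 empty cells -> not full
  row 9: 2 empty cells -> not full
  row 10: 0 empty cells -> FULL (clear)
  row 11: 2 empty cells -> not full
Total rows cleared: 2

Answer: 2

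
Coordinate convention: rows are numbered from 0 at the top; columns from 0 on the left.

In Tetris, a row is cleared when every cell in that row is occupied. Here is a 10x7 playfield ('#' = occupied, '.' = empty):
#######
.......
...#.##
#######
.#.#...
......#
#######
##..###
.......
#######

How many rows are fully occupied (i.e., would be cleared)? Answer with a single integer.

Check each row:
  row 0: 0 empty cells -> FULL (clear)
  row 1: 7 empty cells -> not full
  row 2: 4 empty cells -> not full
  row 3: 0 empty cells -> FULL (clear)
  row 4: 5 empty cells -> not full
  row 5: 6 empty cells -> not full
  row 6: 0 empty cells -> FULL (clear)
  row 7: 2 empty cells -> not full
  row 8: 7 empty cells -> not full
  row 9: 0 empty cells -> FULL (clear)
Total rows cleared: 4

Answer: 4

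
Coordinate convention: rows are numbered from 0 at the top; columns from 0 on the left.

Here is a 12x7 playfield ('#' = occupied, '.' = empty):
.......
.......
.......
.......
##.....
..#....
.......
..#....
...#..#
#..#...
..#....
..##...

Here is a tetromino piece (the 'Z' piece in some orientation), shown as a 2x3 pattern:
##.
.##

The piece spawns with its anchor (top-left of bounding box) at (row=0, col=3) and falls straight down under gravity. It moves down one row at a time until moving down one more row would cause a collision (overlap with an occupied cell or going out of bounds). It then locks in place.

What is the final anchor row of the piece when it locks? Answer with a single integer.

Answer: 7

Derivation:
Spawn at (row=0, col=3). Try each row:
  row 0: fits
  row 1: fits
  row 2: fits
  row 3: fits
  row 4: fits
  row 5: fits
  row 6: fits
  row 7: fits
  row 8: blocked -> lock at row 7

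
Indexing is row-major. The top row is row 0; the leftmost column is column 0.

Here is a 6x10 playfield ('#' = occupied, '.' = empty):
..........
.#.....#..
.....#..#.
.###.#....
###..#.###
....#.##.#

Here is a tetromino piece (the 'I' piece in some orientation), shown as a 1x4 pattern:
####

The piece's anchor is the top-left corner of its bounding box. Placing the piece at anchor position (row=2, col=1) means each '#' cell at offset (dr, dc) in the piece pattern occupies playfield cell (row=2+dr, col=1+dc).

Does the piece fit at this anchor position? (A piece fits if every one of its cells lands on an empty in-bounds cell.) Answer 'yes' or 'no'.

Check each piece cell at anchor (2, 1):
  offset (0,0) -> (2,1): empty -> OK
  offset (0,1) -> (2,2): empty -> OK
  offset (0,2) -> (2,3): empty -> OK
  offset (0,3) -> (2,4): empty -> OK
All cells valid: yes

Answer: yes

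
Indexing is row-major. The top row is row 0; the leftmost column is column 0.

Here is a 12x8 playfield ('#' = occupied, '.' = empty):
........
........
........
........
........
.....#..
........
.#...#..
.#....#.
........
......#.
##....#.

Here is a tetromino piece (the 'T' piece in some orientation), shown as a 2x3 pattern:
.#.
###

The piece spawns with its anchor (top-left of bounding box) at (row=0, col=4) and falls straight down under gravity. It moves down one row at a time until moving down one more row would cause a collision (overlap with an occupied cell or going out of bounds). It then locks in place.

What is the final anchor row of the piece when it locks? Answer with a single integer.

Answer: 3

Derivation:
Spawn at (row=0, col=4). Try each row:
  row 0: fits
  row 1: fits
  row 2: fits
  row 3: fits
  row 4: blocked -> lock at row 3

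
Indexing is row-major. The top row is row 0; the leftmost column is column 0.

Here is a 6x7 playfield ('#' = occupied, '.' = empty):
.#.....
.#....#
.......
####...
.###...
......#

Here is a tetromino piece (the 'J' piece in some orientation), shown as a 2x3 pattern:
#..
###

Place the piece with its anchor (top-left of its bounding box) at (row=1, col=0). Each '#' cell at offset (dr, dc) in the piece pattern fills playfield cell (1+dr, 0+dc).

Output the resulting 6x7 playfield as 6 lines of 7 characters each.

Fill (1+0,0+0) = (1,0)
Fill (1+1,0+0) = (2,0)
Fill (1+1,0+1) = (2,1)
Fill (1+1,0+2) = (2,2)

Answer: .#.....
##....#
###....
####...
.###...
......#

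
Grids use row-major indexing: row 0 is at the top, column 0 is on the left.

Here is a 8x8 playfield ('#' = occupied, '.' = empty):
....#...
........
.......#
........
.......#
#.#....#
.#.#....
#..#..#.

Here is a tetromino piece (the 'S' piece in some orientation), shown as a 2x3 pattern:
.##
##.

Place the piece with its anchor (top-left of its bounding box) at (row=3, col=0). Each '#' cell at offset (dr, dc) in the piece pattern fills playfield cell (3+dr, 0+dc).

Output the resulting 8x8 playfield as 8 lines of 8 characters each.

Answer: ....#...
........
.......#
.##.....
##.....#
#.#....#
.#.#....
#..#..#.

Derivation:
Fill (3+0,0+1) = (3,1)
Fill (3+0,0+2) = (3,2)
Fill (3+1,0+0) = (4,0)
Fill (3+1,0+1) = (4,1)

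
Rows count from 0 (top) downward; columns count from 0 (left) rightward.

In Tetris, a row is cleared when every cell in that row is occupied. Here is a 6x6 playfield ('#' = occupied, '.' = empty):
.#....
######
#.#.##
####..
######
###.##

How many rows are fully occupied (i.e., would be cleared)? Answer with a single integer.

Check each row:
  row 0: 5 empty cells -> not full
  row 1: 0 empty cells -> FULL (clear)
  row 2: 2 empty cells -> not full
  row 3: 2 empty cells -> not full
  row 4: 0 empty cells -> FULL (clear)
  row 5: 1 empty cell -> not full
Total rows cleared: 2

Answer: 2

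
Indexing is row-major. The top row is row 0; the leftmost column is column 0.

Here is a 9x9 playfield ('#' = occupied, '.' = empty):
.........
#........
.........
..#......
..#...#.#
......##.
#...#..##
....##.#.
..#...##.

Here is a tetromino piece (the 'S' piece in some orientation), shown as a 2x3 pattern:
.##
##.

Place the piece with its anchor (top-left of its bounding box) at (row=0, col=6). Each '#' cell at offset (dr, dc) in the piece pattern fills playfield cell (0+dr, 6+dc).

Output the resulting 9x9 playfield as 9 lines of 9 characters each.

Answer: .......##
#.....##.
.........
..#......
..#...#.#
......##.
#...#..##
....##.#.
..#...##.

Derivation:
Fill (0+0,6+1) = (0,7)
Fill (0+0,6+2) = (0,8)
Fill (0+1,6+0) = (1,6)
Fill (0+1,6+1) = (1,7)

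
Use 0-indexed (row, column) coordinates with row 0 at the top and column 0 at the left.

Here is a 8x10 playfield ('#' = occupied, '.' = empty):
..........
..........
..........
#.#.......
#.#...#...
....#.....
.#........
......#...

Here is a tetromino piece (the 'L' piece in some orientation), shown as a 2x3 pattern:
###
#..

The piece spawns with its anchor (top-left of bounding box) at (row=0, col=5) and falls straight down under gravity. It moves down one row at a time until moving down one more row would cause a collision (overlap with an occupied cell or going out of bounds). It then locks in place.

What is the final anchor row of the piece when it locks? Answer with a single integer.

Spawn at (row=0, col=5). Try each row:
  row 0: fits
  row 1: fits
  row 2: fits
  row 3: fits
  row 4: blocked -> lock at row 3

Answer: 3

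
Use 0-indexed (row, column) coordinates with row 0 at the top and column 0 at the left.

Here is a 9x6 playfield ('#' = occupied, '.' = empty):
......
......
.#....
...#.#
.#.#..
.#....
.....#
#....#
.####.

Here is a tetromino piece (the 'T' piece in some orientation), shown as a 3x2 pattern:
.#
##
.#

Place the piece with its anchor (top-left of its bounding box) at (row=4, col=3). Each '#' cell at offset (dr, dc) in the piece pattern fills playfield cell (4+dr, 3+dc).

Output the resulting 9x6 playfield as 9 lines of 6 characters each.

Answer: ......
......
.#....
...#.#
.#.##.
.#.##.
....##
#....#
.####.

Derivation:
Fill (4+0,3+1) = (4,4)
Fill (4+1,3+0) = (5,3)
Fill (4+1,3+1) = (5,4)
Fill (4+2,3+1) = (6,4)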